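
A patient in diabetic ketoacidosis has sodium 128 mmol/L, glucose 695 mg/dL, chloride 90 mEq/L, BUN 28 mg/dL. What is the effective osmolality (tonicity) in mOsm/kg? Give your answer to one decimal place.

Effective osmolality excludes urea (freely permeant across cell membranes):
2·Na + glucose/18
= 2·128 + 695/18
= 256 + 38.61
= 294.61 mOsm/kg

294.6 mOsm/kg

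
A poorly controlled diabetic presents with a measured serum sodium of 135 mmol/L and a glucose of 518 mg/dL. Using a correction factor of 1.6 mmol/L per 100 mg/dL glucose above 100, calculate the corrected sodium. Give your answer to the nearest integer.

Corrected Na = measured Na + 1.6 · (glucose − 100)/100
= 135 + 1.6 · (518 − 100)/100
= 135 + 6.7
= 141.7 mmol/L

142 mmol/L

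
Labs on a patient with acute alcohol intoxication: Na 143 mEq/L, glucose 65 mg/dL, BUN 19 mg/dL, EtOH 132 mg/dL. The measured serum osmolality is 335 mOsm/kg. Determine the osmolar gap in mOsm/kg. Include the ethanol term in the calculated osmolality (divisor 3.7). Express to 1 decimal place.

2.9 mOsm/kg

Calculated osmolality = 2·Na + glucose/18 + BUN/2.8 + ethanol/3.7
= 2·143 + 65/18 + 19/2.8 + 132/3.7
= 286 + 3.61 + 6.79 + 35.68
= 332.08 mOsm/kg ≈ 332.1 mOsm/kg
Osmolar gap = measured − calculated = 335 − 332.1 = 2.9 mOsm/kg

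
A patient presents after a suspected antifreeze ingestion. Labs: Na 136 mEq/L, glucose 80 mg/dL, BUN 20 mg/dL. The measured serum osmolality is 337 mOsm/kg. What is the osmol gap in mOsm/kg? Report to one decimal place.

53.4 mOsm/kg

Calculated osmolality = 2·Na + glucose/18 + BUN/2.8
= 2·136 + 80/18 + 20/2.8
= 272 + 4.44 + 7.14
= 283.58 mOsm/kg ≈ 283.6 mOsm/kg
Osmolar gap = measured − calculated = 337 − 283.6 = 53.4 mOsm/kg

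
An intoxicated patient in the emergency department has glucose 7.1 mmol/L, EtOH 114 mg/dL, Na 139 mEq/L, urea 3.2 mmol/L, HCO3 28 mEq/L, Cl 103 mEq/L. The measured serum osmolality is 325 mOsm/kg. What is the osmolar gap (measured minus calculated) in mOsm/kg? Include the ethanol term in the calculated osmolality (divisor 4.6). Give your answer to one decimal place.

11.9 mOsm/kg

Calculated osmolality = 2·Na + glucose + urea + ethanol/4.6
= 2·139 + 7.1 + 3.2 + 114/4.6
= 278 + 7.10 + 3.20 + 24.78
= 313.08 mOsm/kg ≈ 313.1 mOsm/kg
Osmolar gap = measured − calculated = 325 − 313.1 = 11.9 mOsm/kg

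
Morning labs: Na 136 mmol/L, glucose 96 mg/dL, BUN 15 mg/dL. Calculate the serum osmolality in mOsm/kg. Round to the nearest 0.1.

282.7 mOsm/kg

Calculated osmolality = 2·Na + glucose/18 + BUN/2.8
= 2·136 + 96/18 + 15/2.8
= 272 + 5.33 + 5.36
= 282.69 mOsm/kg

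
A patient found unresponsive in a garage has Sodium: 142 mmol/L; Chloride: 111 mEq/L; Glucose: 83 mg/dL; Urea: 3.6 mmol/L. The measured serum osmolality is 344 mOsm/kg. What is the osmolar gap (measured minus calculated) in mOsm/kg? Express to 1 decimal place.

Calculated osmolality = 2·Na + glucose/18 + urea
= 2·142 + 83/18 + 3.6
= 284 + 4.61 + 3.60
= 292.21 mOsm/kg ≈ 292.2 mOsm/kg
Osmolar gap = measured − calculated = 344 − 292.2 = 51.8 mOsm/kg

51.8 mOsm/kg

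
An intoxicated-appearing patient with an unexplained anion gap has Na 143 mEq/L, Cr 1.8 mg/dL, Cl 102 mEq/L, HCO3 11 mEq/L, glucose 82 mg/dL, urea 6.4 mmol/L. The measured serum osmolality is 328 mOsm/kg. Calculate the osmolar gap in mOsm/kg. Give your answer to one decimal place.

31.0 mOsm/kg

Calculated osmolality = 2·Na + glucose/18 + urea
= 2·143 + 82/18 + 6.4
= 286 + 4.56 + 6.40
= 296.96 mOsm/kg ≈ 297.0 mOsm/kg
Osmolar gap = measured − calculated = 328 − 297.0 = 31.0 mOsm/kg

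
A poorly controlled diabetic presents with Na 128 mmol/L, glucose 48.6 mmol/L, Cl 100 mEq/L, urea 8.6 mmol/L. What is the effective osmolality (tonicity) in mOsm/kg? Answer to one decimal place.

Effective osmolality excludes urea (freely permeant across cell membranes):
2·Na + glucose
= 2·128 + 48.6
= 256 + 48.6
= 304.6 mOsm/kg

304.6 mOsm/kg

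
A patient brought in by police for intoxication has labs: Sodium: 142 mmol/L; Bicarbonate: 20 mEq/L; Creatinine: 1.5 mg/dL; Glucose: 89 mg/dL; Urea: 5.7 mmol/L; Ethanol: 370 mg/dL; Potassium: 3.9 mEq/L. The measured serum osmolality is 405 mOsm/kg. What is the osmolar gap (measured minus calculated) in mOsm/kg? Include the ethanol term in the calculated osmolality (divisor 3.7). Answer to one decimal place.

10.4 mOsm/kg

Calculated osmolality = 2·Na + glucose/18 + urea + ethanol/3.7
= 2·142 + 89/18 + 5.7 + 370/3.7
= 284 + 4.94 + 5.70 + 100
= 394.64 mOsm/kg ≈ 394.6 mOsm/kg
Osmolar gap = measured − calculated = 405 − 394.6 = 10.4 mOsm/kg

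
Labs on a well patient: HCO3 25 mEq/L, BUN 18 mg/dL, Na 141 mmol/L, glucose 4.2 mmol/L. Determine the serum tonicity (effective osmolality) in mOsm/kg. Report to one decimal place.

286.2 mOsm/kg

Effective osmolality excludes urea (freely permeant across cell membranes):
2·Na + glucose
= 2·141 + 4.2
= 282 + 4.2
= 286.2 mOsm/kg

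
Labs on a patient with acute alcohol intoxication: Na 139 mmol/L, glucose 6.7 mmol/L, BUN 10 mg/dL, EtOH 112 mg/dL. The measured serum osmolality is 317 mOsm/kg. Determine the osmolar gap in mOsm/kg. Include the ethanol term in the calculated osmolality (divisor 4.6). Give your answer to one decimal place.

4.4 mOsm/kg

Calculated osmolality = 2·Na + glucose + BUN/2.8 + ethanol/4.6
= 2·139 + 6.7 + 10/2.8 + 112/4.6
= 278 + 6.70 + 3.57 + 24.35
= 312.62 mOsm/kg ≈ 312.6 mOsm/kg
Osmolar gap = measured − calculated = 317 − 312.6 = 4.4 mOsm/kg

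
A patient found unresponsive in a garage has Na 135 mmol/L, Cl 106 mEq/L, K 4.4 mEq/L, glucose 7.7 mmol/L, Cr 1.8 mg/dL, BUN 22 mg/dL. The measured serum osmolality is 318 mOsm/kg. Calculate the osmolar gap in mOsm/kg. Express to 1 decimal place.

32.4 mOsm/kg

Calculated osmolality = 2·Na + glucose + BUN/2.8
= 2·135 + 7.7 + 22/2.8
= 270 + 7.70 + 7.86
= 285.56 mOsm/kg ≈ 285.6 mOsm/kg
Osmolar gap = measured − calculated = 318 − 285.6 = 32.4 mOsm/kg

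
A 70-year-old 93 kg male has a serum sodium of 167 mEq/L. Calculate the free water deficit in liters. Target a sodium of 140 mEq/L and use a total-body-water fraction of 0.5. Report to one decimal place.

TBW = 0.5 · 93 = 46.5 L
Free water deficit = TBW · (Na/140 − 1)
= 46.5 · (167/140 − 1)
= 46.5 · 0.1929
= 8.97 L

9.0 L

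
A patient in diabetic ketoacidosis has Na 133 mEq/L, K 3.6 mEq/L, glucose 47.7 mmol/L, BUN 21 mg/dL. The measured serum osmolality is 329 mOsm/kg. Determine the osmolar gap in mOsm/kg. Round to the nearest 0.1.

7.8 mOsm/kg

Calculated osmolality = 2·Na + glucose + BUN/2.8
= 2·133 + 47.7 + 21/2.8
= 266 + 47.70 + 7.50
= 321.2 mOsm/kg ≈ 321.2 mOsm/kg
Osmolar gap = measured − calculated = 329 − 321.2 = 7.8 mOsm/kg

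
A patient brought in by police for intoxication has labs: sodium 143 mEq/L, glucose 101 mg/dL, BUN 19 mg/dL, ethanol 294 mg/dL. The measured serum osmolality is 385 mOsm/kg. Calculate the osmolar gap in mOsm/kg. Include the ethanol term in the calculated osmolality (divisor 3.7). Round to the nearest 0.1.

Calculated osmolality = 2·Na + glucose/18 + BUN/2.8 + ethanol/3.7
= 2·143 + 101/18 + 19/2.8 + 294/3.7
= 286 + 5.61 + 6.79 + 79.46
= 377.86 mOsm/kg ≈ 377.9 mOsm/kg
Osmolar gap = measured − calculated = 385 − 377.9 = 7.1 mOsm/kg

7.1 mOsm/kg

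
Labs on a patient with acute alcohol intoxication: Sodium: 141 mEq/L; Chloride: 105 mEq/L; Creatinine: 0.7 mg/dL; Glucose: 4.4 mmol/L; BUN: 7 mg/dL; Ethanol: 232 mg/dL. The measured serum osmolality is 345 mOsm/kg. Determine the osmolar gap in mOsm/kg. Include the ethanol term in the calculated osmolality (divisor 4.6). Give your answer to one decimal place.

5.7 mOsm/kg

Calculated osmolality = 2·Na + glucose + BUN/2.8 + ethanol/4.6
= 2·141 + 4.4 + 7/2.8 + 232/4.6
= 282 + 4.40 + 2.50 + 50.43
= 339.33 mOsm/kg ≈ 339.3 mOsm/kg
Osmolar gap = measured − calculated = 345 − 339.3 = 5.7 mOsm/kg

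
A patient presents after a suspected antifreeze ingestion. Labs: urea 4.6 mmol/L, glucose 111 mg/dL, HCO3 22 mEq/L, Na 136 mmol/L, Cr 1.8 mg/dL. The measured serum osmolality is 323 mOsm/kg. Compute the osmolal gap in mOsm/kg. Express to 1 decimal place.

Calculated osmolality = 2·Na + glucose/18 + urea
= 2·136 + 111/18 + 4.6
= 272 + 6.17 + 4.60
= 282.77 mOsm/kg ≈ 282.8 mOsm/kg
Osmolar gap = measured − calculated = 323 − 282.8 = 40.2 mOsm/kg

40.2 mOsm/kg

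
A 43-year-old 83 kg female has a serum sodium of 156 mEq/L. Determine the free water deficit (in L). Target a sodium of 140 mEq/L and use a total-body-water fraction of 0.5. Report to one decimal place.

TBW = 0.5 · 83 = 41.5 L
Free water deficit = TBW · (Na/140 − 1)
= 41.5 · (156/140 − 1)
= 41.5 · 0.1143
= 4.74 L

4.7 L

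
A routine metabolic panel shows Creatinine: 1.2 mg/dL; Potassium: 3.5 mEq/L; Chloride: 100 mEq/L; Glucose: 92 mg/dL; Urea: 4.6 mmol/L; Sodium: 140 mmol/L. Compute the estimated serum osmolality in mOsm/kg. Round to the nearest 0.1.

Calculated osmolality = 2·Na + glucose/18 + urea
= 2·140 + 92/18 + 4.6
= 280 + 5.11 + 4.60
= 289.71 mOsm/kg

289.7 mOsm/kg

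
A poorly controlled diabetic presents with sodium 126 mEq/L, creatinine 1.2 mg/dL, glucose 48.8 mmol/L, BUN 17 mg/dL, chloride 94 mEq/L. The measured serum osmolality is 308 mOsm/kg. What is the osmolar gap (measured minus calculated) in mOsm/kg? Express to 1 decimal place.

1.1 mOsm/kg

Calculated osmolality = 2·Na + glucose + BUN/2.8
= 2·126 + 48.8 + 17/2.8
= 252 + 48.80 + 6.07
= 306.87 mOsm/kg ≈ 306.9 mOsm/kg
Osmolar gap = measured − calculated = 308 − 306.9 = 1.1 mOsm/kg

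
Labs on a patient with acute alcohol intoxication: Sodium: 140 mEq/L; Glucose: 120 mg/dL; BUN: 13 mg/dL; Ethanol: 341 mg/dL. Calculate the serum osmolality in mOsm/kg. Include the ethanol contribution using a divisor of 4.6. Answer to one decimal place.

365.4 mOsm/kg

Calculated osmolality = 2·Na + glucose/18 + BUN/2.8 + ethanol/4.6
= 2·140 + 120/18 + 13/2.8 + 341/4.6
= 280 + 6.67 + 4.64 + 74.13
= 365.44 mOsm/kg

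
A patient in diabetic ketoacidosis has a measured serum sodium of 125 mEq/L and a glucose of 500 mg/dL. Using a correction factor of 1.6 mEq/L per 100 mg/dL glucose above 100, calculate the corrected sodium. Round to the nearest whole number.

Corrected Na = measured Na + 1.6 · (glucose − 100)/100
= 125 + 1.6 · (500 − 100)/100
= 125 + 6.4
= 131.4 mEq/L

131 mEq/L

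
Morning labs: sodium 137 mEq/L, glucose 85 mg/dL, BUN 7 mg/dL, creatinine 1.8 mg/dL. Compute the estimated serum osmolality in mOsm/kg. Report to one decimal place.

281.2 mOsm/kg

Calculated osmolality = 2·Na + glucose/18 + BUN/2.8
= 2·137 + 85/18 + 7/2.8
= 274 + 4.72 + 2.50
= 281.22 mOsm/kg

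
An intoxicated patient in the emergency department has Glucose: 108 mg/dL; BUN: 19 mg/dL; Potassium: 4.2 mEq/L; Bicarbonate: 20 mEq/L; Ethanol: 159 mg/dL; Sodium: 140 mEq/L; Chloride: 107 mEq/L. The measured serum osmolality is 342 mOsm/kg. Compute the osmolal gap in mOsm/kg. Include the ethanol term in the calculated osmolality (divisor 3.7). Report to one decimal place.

6.2 mOsm/kg

Calculated osmolality = 2·Na + glucose/18 + BUN/2.8 + ethanol/3.7
= 2·140 + 108/18 + 19/2.8 + 159/3.7
= 280 + 6 + 6.79 + 42.97
= 335.76 mOsm/kg ≈ 335.8 mOsm/kg
Osmolar gap = measured − calculated = 342 − 335.8 = 6.2 mOsm/kg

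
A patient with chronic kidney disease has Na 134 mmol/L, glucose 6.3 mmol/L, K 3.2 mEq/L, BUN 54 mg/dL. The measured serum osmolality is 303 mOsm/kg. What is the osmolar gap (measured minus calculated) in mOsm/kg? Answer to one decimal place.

9.4 mOsm/kg

Calculated osmolality = 2·Na + glucose + BUN/2.8
= 2·134 + 6.3 + 54/2.8
= 268 + 6.30 + 19.29
= 293.59 mOsm/kg ≈ 293.6 mOsm/kg
Osmolar gap = measured − calculated = 303 − 293.6 = 9.4 mOsm/kg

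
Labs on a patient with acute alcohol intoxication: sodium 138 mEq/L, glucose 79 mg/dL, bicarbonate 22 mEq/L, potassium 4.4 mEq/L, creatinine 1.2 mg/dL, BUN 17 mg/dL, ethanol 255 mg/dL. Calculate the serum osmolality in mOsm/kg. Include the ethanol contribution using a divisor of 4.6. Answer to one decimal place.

Calculated osmolality = 2·Na + glucose/18 + BUN/2.8 + ethanol/4.6
= 2·138 + 79/18 + 17/2.8 + 255/4.6
= 276 + 4.39 + 6.07 + 55.43
= 341.89 mOsm/kg

341.9 mOsm/kg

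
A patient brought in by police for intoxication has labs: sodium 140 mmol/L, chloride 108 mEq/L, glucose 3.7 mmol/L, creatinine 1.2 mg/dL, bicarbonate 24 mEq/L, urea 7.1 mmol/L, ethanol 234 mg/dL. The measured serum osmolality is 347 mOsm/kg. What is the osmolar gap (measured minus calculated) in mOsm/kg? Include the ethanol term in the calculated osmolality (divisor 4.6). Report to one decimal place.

Calculated osmolality = 2·Na + glucose + urea + ethanol/4.6
= 2·140 + 3.7 + 7.1 + 234/4.6
= 280 + 3.70 + 7.10 + 50.87
= 341.67 mOsm/kg ≈ 341.7 mOsm/kg
Osmolar gap = measured − calculated = 347 − 341.7 = 5.3 mOsm/kg

5.3 mOsm/kg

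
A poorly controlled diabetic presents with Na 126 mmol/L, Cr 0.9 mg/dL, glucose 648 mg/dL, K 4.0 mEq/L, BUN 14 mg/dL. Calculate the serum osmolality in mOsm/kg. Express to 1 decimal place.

293.0 mOsm/kg

Calculated osmolality = 2·Na + glucose/18 + BUN/2.8
= 2·126 + 648/18 + 14/2.8
= 252 + 36 + 5
= 293 mOsm/kg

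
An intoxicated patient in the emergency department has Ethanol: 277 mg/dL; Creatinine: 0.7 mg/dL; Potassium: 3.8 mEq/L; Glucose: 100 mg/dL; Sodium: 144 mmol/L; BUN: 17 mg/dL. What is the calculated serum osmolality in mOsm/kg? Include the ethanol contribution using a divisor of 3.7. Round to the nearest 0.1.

Calculated osmolality = 2·Na + glucose/18 + BUN/2.8 + ethanol/3.7
= 2·144 + 100/18 + 17/2.8 + 277/3.7
= 288 + 5.56 + 6.07 + 74.86
= 374.49 mOsm/kg

374.5 mOsm/kg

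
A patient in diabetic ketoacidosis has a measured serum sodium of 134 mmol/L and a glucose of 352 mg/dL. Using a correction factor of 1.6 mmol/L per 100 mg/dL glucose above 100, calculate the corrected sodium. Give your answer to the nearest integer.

Corrected Na = measured Na + 1.6 · (glucose − 100)/100
= 134 + 1.6 · (352 − 100)/100
= 134 + 4
= 138 mmol/L

138 mmol/L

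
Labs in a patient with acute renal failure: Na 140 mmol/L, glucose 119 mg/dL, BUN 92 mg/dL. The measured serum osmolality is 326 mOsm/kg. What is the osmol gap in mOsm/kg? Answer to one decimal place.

6.5 mOsm/kg

Calculated osmolality = 2·Na + glucose/18 + BUN/2.8
= 2·140 + 119/18 + 92/2.8
= 280 + 6.61 + 32.86
= 319.47 mOsm/kg ≈ 319.5 mOsm/kg
Osmolar gap = measured − calculated = 326 − 319.5 = 6.5 mOsm/kg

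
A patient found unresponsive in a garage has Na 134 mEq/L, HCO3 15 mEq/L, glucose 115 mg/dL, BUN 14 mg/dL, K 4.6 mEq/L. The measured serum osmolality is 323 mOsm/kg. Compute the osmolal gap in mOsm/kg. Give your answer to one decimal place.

43.6 mOsm/kg

Calculated osmolality = 2·Na + glucose/18 + BUN/2.8
= 2·134 + 115/18 + 14/2.8
= 268 + 6.39 + 5
= 279.39 mOsm/kg ≈ 279.4 mOsm/kg
Osmolar gap = measured − calculated = 323 − 279.4 = 43.6 mOsm/kg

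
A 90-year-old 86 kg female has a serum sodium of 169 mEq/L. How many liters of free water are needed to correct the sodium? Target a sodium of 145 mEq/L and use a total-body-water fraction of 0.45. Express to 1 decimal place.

TBW = 0.45 · 86 = 38.7 L
Free water deficit = TBW · (Na/145 − 1)
= 38.7 · (169/145 − 1)
= 38.7 · 0.1655
= 6.4 L

6.4 L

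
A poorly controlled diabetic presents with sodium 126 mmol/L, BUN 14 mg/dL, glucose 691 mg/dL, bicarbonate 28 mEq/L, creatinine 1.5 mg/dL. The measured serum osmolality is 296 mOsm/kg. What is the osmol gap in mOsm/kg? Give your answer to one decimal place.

Calculated osmolality = 2·Na + glucose/18 + BUN/2.8
= 2·126 + 691/18 + 14/2.8
= 252 + 38.39 + 5
= 295.39 mOsm/kg ≈ 295.4 mOsm/kg
Osmolar gap = measured − calculated = 296 − 295.4 = 0.6 mOsm/kg

0.6 mOsm/kg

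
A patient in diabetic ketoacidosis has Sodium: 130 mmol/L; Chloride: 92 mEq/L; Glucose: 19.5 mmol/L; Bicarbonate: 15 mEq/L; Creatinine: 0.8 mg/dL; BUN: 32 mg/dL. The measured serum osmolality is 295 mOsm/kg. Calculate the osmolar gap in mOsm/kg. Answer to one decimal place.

Calculated osmolality = 2·Na + glucose + BUN/2.8
= 2·130 + 19.5 + 32/2.8
= 260 + 19.50 + 11.43
= 290.93 mOsm/kg ≈ 290.9 mOsm/kg
Osmolar gap = measured − calculated = 295 − 290.9 = 4.1 mOsm/kg

4.1 mOsm/kg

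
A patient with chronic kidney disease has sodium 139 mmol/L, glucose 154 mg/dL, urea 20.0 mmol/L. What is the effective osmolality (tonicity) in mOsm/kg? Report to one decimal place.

286.6 mOsm/kg

Effective osmolality excludes urea (freely permeant across cell membranes):
2·Na + glucose/18
= 2·139 + 154/18
= 278 + 8.56
= 286.56 mOsm/kg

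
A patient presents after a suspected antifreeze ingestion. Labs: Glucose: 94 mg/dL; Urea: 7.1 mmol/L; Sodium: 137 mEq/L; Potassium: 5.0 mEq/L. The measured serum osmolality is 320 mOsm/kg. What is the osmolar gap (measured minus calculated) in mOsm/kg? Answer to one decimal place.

Calculated osmolality = 2·Na + glucose/18 + urea
= 2·137 + 94/18 + 7.1
= 274 + 5.22 + 7.10
= 286.32 mOsm/kg ≈ 286.3 mOsm/kg
Osmolar gap = measured − calculated = 320 − 286.3 = 33.7 mOsm/kg

33.7 mOsm/kg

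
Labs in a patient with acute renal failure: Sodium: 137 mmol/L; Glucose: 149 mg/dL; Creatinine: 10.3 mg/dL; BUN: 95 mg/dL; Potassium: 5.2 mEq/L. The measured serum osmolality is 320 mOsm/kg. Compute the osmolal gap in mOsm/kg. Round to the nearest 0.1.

Calculated osmolality = 2·Na + glucose/18 + BUN/2.8
= 2·137 + 149/18 + 95/2.8
= 274 + 8.28 + 33.93
= 316.21 mOsm/kg ≈ 316.2 mOsm/kg
Osmolar gap = measured − calculated = 320 − 316.2 = 3.8 mOsm/kg

3.8 mOsm/kg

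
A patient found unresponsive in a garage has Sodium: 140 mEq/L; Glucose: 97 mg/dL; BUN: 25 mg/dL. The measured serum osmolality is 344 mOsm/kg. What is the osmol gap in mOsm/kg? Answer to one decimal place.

49.7 mOsm/kg

Calculated osmolality = 2·Na + glucose/18 + BUN/2.8
= 2·140 + 97/18 + 25/2.8
= 280 + 5.39 + 8.93
= 294.32 mOsm/kg ≈ 294.3 mOsm/kg
Osmolar gap = measured − calculated = 344 − 294.3 = 49.7 mOsm/kg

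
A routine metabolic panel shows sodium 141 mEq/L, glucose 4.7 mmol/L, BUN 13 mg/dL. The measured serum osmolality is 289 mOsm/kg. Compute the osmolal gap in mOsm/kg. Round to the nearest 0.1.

Calculated osmolality = 2·Na + glucose + BUN/2.8
= 2·141 + 4.7 + 13/2.8
= 282 + 4.70 + 4.64
= 291.34 mOsm/kg ≈ 291.3 mOsm/kg
Osmolar gap = measured − calculated = 289 − 291.3 = -2.3 mOsm/kg

-2.3 mOsm/kg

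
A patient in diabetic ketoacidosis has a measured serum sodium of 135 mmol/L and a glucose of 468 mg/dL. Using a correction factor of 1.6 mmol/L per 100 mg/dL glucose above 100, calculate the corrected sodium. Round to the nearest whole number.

141 mmol/L

Corrected Na = measured Na + 1.6 · (glucose − 100)/100
= 135 + 1.6 · (468 − 100)/100
= 135 + 5.9
= 140.9 mmol/L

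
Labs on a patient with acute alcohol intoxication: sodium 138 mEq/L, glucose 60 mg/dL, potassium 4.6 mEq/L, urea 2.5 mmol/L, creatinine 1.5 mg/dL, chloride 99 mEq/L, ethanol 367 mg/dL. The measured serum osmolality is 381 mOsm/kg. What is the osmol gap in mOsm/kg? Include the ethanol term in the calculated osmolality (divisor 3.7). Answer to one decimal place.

Calculated osmolality = 2·Na + glucose/18 + urea + ethanol/3.7
= 2·138 + 60/18 + 2.5 + 367/3.7
= 276 + 3.33 + 2.50 + 99.19
= 381.02 mOsm/kg ≈ 381.0 mOsm/kg
Osmolar gap = measured − calculated = 381 − 381.0 = 0.0 mOsm/kg

0.0 mOsm/kg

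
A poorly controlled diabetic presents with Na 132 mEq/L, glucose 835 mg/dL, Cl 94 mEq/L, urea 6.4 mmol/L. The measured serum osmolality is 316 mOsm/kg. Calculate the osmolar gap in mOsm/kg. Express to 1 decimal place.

-0.8 mOsm/kg

Calculated osmolality = 2·Na + glucose/18 + urea
= 2·132 + 835/18 + 6.4
= 264 + 46.39 + 6.40
= 316.79 mOsm/kg ≈ 316.8 mOsm/kg
Osmolar gap = measured − calculated = 316 − 316.8 = -0.8 mOsm/kg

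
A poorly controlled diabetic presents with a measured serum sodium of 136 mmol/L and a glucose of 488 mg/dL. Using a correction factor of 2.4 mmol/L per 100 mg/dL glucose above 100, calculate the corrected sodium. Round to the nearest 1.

Corrected Na = measured Na + 2.4 · (glucose − 100)/100
= 136 + 2.4 · (488 − 100)/100
= 136 + 9.3
= 145.3 mmol/L

145 mmol/L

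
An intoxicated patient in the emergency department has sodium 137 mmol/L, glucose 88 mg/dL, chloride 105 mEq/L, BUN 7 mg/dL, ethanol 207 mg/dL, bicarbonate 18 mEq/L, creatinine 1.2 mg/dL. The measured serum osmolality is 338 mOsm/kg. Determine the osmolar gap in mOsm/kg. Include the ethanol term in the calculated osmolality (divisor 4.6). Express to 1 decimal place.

11.6 mOsm/kg

Calculated osmolality = 2·Na + glucose/18 + BUN/2.8 + ethanol/4.6
= 2·137 + 88/18 + 7/2.8 + 207/4.6
= 274 + 4.89 + 2.50 + 45
= 326.39 mOsm/kg ≈ 326.4 mOsm/kg
Osmolar gap = measured − calculated = 338 − 326.4 = 11.6 mOsm/kg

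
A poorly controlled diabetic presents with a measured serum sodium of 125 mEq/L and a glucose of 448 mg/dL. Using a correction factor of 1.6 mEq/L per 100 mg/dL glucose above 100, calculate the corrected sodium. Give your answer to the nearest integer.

131 mEq/L

Corrected Na = measured Na + 1.6 · (glucose − 100)/100
= 125 + 1.6 · (448 − 100)/100
= 125 + 5.6
= 130.6 mEq/L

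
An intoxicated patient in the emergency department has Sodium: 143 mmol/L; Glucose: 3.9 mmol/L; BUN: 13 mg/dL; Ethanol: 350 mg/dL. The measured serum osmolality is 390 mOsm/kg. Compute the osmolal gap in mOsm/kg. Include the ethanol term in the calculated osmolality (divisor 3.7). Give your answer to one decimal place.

Calculated osmolality = 2·Na + glucose + BUN/2.8 + ethanol/3.7
= 2·143 + 3.9 + 13/2.8 + 350/3.7
= 286 + 3.90 + 4.64 + 94.59
= 389.13 mOsm/kg ≈ 389.1 mOsm/kg
Osmolar gap = measured − calculated = 390 − 389.1 = 0.9 mOsm/kg

0.9 mOsm/kg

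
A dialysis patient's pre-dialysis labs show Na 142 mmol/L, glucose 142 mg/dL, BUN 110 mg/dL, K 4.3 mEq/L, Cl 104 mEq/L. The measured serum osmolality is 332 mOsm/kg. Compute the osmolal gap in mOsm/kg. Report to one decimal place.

0.8 mOsm/kg

Calculated osmolality = 2·Na + glucose/18 + BUN/2.8
= 2·142 + 142/18 + 110/2.8
= 284 + 7.89 + 39.29
= 331.18 mOsm/kg ≈ 331.2 mOsm/kg
Osmolar gap = measured − calculated = 332 − 331.2 = 0.8 mOsm/kg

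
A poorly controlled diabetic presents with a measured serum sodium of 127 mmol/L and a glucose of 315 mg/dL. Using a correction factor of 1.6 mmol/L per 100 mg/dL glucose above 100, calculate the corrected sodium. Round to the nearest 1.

Corrected Na = measured Na + 1.6 · (glucose − 100)/100
= 127 + 1.6 · (315 − 100)/100
= 127 + 3.4
= 130.4 mmol/L

130 mmol/L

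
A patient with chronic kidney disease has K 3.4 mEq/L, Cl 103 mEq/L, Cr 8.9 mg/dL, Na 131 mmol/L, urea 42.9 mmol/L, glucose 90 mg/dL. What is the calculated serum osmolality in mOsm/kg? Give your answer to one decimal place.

309.9 mOsm/kg

Calculated osmolality = 2·Na + glucose/18 + urea
= 2·131 + 90/18 + 42.9
= 262 + 5 + 42.90
= 309.9 mOsm/kg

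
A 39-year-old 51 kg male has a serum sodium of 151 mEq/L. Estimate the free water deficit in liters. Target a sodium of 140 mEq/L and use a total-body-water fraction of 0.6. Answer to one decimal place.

TBW = 0.6 · 51 = 30.6 L
Free water deficit = TBW · (Na/140 − 1)
= 30.6 · (151/140 − 1)
= 30.6 · 0.0786
= 2.41 L

2.4 L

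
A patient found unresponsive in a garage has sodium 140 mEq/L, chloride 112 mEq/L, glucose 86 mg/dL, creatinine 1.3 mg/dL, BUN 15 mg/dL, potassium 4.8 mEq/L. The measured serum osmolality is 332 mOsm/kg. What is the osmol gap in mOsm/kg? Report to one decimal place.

41.9 mOsm/kg

Calculated osmolality = 2·Na + glucose/18 + BUN/2.8
= 2·140 + 86/18 + 15/2.8
= 280 + 4.78 + 5.36
= 290.14 mOsm/kg ≈ 290.1 mOsm/kg
Osmolar gap = measured − calculated = 332 − 290.1 = 41.9 mOsm/kg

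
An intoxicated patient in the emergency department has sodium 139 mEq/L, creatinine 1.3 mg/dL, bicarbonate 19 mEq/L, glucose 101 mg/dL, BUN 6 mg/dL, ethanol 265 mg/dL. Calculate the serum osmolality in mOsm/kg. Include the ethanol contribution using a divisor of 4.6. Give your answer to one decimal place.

Calculated osmolality = 2·Na + glucose/18 + BUN/2.8 + ethanol/4.6
= 2·139 + 101/18 + 6/2.8 + 265/4.6
= 278 + 5.61 + 2.14 + 57.61
= 343.36 mOsm/kg

343.4 mOsm/kg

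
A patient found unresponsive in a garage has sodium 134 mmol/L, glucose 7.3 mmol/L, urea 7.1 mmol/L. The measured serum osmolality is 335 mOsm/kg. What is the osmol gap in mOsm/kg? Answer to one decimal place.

52.6 mOsm/kg

Calculated osmolality = 2·Na + glucose + urea
= 2·134 + 7.3 + 7.1
= 268 + 7.30 + 7.10
= 282.4 mOsm/kg ≈ 282.4 mOsm/kg
Osmolar gap = measured − calculated = 335 − 282.4 = 52.6 mOsm/kg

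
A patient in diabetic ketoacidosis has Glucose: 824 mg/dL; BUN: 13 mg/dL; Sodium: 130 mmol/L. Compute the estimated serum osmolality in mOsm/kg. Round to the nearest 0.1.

310.4 mOsm/kg

Calculated osmolality = 2·Na + glucose/18 + BUN/2.8
= 2·130 + 824/18 + 13/2.8
= 260 + 45.78 + 4.64
= 310.42 mOsm/kg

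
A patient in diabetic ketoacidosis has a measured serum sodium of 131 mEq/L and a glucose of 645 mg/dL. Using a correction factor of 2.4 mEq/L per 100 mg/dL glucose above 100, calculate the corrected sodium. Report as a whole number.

Corrected Na = measured Na + 2.4 · (glucose − 100)/100
= 131 + 2.4 · (645 − 100)/100
= 131 + 13.1
= 144.1 mEq/L

144 mEq/L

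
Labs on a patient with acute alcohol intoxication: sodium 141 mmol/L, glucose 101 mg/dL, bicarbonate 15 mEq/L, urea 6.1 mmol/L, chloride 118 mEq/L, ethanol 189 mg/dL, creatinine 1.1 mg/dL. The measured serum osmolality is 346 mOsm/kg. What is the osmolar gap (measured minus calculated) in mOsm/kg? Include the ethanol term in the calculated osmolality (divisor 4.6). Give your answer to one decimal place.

Calculated osmolality = 2·Na + glucose/18 + urea + ethanol/4.6
= 2·141 + 101/18 + 6.1 + 189/4.6
= 282 + 5.61 + 6.10 + 41.09
= 334.8 mOsm/kg ≈ 334.8 mOsm/kg
Osmolar gap = measured − calculated = 346 − 334.8 = 11.2 mOsm/kg

11.2 mOsm/kg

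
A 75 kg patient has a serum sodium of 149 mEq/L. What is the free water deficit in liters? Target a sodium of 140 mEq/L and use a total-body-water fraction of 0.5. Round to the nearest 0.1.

2.4 L

TBW = 0.5 · 75 = 37.5 L
Free water deficit = TBW · (Na/140 − 1)
= 37.5 · (149/140 − 1)
= 37.5 · 0.0643
= 2.41 L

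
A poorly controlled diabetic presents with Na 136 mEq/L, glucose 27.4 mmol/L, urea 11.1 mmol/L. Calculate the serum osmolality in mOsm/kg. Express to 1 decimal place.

310.5 mOsm/kg

Calculated osmolality = 2·Na + glucose + urea
= 2·136 + 27.4 + 11.1
= 272 + 27.40 + 11.10
= 310.5 mOsm/kg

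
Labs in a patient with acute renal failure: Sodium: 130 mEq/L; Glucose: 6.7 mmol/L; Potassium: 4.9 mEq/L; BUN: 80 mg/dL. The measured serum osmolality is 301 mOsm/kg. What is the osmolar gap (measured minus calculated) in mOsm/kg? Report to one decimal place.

5.7 mOsm/kg

Calculated osmolality = 2·Na + glucose + BUN/2.8
= 2·130 + 6.7 + 80/2.8
= 260 + 6.70 + 28.57
= 295.27 mOsm/kg ≈ 295.3 mOsm/kg
Osmolar gap = measured − calculated = 301 − 295.3 = 5.7 mOsm/kg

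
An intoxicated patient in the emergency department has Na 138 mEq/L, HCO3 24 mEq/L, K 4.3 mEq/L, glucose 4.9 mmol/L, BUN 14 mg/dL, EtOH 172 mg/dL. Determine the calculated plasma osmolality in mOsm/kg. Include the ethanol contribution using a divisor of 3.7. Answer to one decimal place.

Calculated osmolality = 2·Na + glucose + BUN/2.8 + ethanol/3.7
= 2·138 + 4.9 + 14/2.8 + 172/3.7
= 276 + 4.90 + 5 + 46.49
= 332.39 mOsm/kg

332.4 mOsm/kg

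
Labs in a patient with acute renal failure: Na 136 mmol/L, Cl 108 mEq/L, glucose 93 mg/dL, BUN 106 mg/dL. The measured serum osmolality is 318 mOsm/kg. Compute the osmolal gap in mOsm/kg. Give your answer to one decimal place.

Calculated osmolality = 2·Na + glucose/18 + BUN/2.8
= 2·136 + 93/18 + 106/2.8
= 272 + 5.17 + 37.86
= 315.03 mOsm/kg ≈ 315.0 mOsm/kg
Osmolar gap = measured − calculated = 318 − 315.0 = 3.0 mOsm/kg

3.0 mOsm/kg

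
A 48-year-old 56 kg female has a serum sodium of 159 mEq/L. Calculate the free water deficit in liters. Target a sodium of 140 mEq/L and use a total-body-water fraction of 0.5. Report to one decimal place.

3.8 L

TBW = 0.5 · 56 = 28 L
Free water deficit = TBW · (Na/140 − 1)
= 28 · (159/140 − 1)
= 28 · 0.1357
= 3.8 L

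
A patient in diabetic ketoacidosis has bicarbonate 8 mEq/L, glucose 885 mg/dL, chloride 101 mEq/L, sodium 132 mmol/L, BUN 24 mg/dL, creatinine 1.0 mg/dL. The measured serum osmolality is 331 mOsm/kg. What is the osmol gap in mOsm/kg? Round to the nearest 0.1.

9.3 mOsm/kg

Calculated osmolality = 2·Na + glucose/18 + BUN/2.8
= 2·132 + 885/18 + 24/2.8
= 264 + 49.17 + 8.57
= 321.74 mOsm/kg ≈ 321.7 mOsm/kg
Osmolar gap = measured − calculated = 331 − 321.7 = 9.3 mOsm/kg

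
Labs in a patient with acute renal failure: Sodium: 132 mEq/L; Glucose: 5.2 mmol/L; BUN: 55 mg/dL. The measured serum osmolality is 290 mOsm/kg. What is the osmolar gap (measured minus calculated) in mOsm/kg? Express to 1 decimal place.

1.2 mOsm/kg

Calculated osmolality = 2·Na + glucose + BUN/2.8
= 2·132 + 5.2 + 55/2.8
= 264 + 5.20 + 19.64
= 288.84 mOsm/kg ≈ 288.8 mOsm/kg
Osmolar gap = measured − calculated = 290 − 288.8 = 1.2 mOsm/kg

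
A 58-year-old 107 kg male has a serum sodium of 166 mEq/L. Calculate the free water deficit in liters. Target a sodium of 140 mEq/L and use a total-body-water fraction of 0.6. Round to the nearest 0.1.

TBW = 0.6 · 107 = 64.2 L
Free water deficit = TBW · (Na/140 − 1)
= 64.2 · (166/140 − 1)
= 64.2 · 0.1857
= 11.92 L

11.9 L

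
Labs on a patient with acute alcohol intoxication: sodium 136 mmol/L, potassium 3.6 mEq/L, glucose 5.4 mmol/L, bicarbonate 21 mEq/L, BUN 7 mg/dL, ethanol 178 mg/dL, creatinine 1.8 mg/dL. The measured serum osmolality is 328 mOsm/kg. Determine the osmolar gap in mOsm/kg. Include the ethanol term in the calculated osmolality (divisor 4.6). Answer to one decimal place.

Calculated osmolality = 2·Na + glucose + BUN/2.8 + ethanol/4.6
= 2·136 + 5.4 + 7/2.8 + 178/4.6
= 272 + 5.40 + 2.50 + 38.70
= 318.6 mOsm/kg ≈ 318.6 mOsm/kg
Osmolar gap = measured − calculated = 328 − 318.6 = 9.4 mOsm/kg

9.4 mOsm/kg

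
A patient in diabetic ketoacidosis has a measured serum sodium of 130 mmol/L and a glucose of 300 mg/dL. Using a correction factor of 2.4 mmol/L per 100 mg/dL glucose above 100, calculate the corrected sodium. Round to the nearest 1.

Corrected Na = measured Na + 2.4 · (glucose − 100)/100
= 130 + 2.4 · (300 − 100)/100
= 130 + 4.8
= 134.8 mmol/L

135 mmol/L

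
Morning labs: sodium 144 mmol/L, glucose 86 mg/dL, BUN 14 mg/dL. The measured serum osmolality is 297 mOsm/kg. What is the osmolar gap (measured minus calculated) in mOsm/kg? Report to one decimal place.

-0.8 mOsm/kg

Calculated osmolality = 2·Na + glucose/18 + BUN/2.8
= 2·144 + 86/18 + 14/2.8
= 288 + 4.78 + 5
= 297.78 mOsm/kg ≈ 297.8 mOsm/kg
Osmolar gap = measured − calculated = 297 − 297.8 = -0.8 mOsm/kg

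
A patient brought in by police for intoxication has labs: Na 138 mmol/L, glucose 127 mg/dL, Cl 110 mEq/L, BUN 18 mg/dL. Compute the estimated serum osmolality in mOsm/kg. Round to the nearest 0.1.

Calculated osmolality = 2·Na + glucose/18 + BUN/2.8
= 2·138 + 127/18 + 18/2.8
= 276 + 7.06 + 6.43
= 289.49 mOsm/kg

289.5 mOsm/kg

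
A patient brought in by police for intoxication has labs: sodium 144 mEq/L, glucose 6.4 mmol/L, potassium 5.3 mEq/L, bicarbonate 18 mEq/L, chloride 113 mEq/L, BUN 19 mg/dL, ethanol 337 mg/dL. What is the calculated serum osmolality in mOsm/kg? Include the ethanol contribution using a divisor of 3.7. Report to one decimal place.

Calculated osmolality = 2·Na + glucose + BUN/2.8 + ethanol/3.7
= 2·144 + 6.4 + 19/2.8 + 337/3.7
= 288 + 6.40 + 6.79 + 91.08
= 392.27 mOsm/kg

392.3 mOsm/kg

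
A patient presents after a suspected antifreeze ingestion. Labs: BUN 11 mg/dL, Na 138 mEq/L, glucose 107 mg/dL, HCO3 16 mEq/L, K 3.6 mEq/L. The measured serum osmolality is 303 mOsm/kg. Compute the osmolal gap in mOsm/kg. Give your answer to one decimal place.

17.1 mOsm/kg

Calculated osmolality = 2·Na + glucose/18 + BUN/2.8
= 2·138 + 107/18 + 11/2.8
= 276 + 5.94 + 3.93
= 285.87 mOsm/kg ≈ 285.9 mOsm/kg
Osmolar gap = measured − calculated = 303 − 285.9 = 17.1 mOsm/kg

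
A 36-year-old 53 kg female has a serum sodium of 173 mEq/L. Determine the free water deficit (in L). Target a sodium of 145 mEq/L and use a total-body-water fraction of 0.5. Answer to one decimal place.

TBW = 0.5 · 53 = 26.5 L
Free water deficit = TBW · (Na/145 − 1)
= 26.5 · (173/145 − 1)
= 26.5 · 0.1931
= 5.12 L

5.1 L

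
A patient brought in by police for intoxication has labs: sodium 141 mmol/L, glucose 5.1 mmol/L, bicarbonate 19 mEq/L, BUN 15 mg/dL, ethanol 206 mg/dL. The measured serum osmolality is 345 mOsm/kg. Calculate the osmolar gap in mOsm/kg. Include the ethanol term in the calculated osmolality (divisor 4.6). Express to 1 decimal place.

7.8 mOsm/kg

Calculated osmolality = 2·Na + glucose + BUN/2.8 + ethanol/4.6
= 2·141 + 5.1 + 15/2.8 + 206/4.6
= 282 + 5.10 + 5.36 + 44.78
= 337.24 mOsm/kg ≈ 337.2 mOsm/kg
Osmolar gap = measured − calculated = 345 − 337.2 = 7.8 mOsm/kg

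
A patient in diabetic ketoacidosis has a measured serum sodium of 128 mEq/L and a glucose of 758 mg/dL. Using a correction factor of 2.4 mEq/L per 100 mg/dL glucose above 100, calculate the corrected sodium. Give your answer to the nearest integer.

Corrected Na = measured Na + 2.4 · (glucose − 100)/100
= 128 + 2.4 · (758 − 100)/100
= 128 + 15.8
= 143.8 mEq/L

144 mEq/L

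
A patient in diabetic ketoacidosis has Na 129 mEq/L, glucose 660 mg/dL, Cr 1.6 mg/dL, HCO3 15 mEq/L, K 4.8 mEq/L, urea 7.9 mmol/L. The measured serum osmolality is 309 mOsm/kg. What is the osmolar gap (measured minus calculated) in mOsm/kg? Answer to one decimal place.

Calculated osmolality = 2·Na + glucose/18 + urea
= 2·129 + 660/18 + 7.9
= 258 + 36.67 + 7.90
= 302.57 mOsm/kg ≈ 302.6 mOsm/kg
Osmolar gap = measured − calculated = 309 − 302.6 = 6.4 mOsm/kg

6.4 mOsm/kg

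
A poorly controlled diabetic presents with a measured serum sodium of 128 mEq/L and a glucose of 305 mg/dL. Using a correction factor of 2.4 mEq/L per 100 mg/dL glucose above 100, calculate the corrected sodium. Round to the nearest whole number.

Corrected Na = measured Na + 2.4 · (glucose − 100)/100
= 128 + 2.4 · (305 − 100)/100
= 128 + 4.9
= 132.9 mEq/L

133 mEq/L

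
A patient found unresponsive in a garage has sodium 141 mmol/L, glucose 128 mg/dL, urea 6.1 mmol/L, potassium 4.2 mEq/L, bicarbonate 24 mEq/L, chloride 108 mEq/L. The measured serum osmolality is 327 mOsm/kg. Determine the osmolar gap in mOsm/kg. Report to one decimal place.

Calculated osmolality = 2·Na + glucose/18 + urea
= 2·141 + 128/18 + 6.1
= 282 + 7.11 + 6.10
= 295.21 mOsm/kg ≈ 295.2 mOsm/kg
Osmolar gap = measured − calculated = 327 − 295.2 = 31.8 mOsm/kg

31.8 mOsm/kg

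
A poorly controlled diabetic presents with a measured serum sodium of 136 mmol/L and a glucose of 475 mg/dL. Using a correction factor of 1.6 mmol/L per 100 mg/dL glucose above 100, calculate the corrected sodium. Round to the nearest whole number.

142 mmol/L

Corrected Na = measured Na + 1.6 · (glucose − 100)/100
= 136 + 1.6 · (475 − 100)/100
= 136 + 6
= 142 mmol/L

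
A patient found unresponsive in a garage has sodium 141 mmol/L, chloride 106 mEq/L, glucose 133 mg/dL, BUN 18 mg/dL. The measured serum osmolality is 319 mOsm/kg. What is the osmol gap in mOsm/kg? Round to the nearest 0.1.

23.2 mOsm/kg

Calculated osmolality = 2·Na + glucose/18 + BUN/2.8
= 2·141 + 133/18 + 18/2.8
= 282 + 7.39 + 6.43
= 295.82 mOsm/kg ≈ 295.8 mOsm/kg
Osmolar gap = measured − calculated = 319 − 295.8 = 23.2 mOsm/kg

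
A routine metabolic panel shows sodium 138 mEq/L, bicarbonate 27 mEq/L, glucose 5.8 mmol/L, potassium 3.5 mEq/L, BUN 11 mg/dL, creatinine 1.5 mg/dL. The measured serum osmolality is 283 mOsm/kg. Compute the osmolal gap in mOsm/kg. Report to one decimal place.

-2.7 mOsm/kg

Calculated osmolality = 2·Na + glucose + BUN/2.8
= 2·138 + 5.8 + 11/2.8
= 276 + 5.80 + 3.93
= 285.73 mOsm/kg ≈ 285.7 mOsm/kg
Osmolar gap = measured − calculated = 283 − 285.7 = -2.7 mOsm/kg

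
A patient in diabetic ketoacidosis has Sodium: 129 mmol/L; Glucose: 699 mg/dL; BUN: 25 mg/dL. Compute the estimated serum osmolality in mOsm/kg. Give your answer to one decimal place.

305.8 mOsm/kg

Calculated osmolality = 2·Na + glucose/18 + BUN/2.8
= 2·129 + 699/18 + 25/2.8
= 258 + 38.83 + 8.93
= 305.76 mOsm/kg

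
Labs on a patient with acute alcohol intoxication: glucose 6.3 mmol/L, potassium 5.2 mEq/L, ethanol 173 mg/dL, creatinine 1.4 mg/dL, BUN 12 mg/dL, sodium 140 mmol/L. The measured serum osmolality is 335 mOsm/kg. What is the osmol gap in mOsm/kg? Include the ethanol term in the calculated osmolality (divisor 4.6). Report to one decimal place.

Calculated osmolality = 2·Na + glucose + BUN/2.8 + ethanol/4.6
= 2·140 + 6.3 + 12/2.8 + 173/4.6
= 280 + 6.30 + 4.29 + 37.61
= 328.2 mOsm/kg ≈ 328.2 mOsm/kg
Osmolar gap = measured − calculated = 335 − 328.2 = 6.8 mOsm/kg

6.8 mOsm/kg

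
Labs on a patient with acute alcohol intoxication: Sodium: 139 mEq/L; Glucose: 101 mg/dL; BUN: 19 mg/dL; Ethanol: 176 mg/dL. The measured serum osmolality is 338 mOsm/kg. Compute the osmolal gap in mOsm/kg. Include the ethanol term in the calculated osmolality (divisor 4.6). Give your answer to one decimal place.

Calculated osmolality = 2·Na + glucose/18 + BUN/2.8 + ethanol/4.6
= 2·139 + 101/18 + 19/2.8 + 176/4.6
= 278 + 5.61 + 6.79 + 38.26
= 328.66 mOsm/kg ≈ 328.7 mOsm/kg
Osmolar gap = measured − calculated = 338 − 328.7 = 9.3 mOsm/kg

9.3 mOsm/kg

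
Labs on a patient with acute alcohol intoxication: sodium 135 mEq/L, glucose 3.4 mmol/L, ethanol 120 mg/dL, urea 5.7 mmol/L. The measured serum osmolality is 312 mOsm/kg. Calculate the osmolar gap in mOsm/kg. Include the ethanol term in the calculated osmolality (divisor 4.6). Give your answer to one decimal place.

6.8 mOsm/kg

Calculated osmolality = 2·Na + glucose + urea + ethanol/4.6
= 2·135 + 3.4 + 5.7 + 120/4.6
= 270 + 3.40 + 5.70 + 26.09
= 305.19 mOsm/kg ≈ 305.2 mOsm/kg
Osmolar gap = measured − calculated = 312 − 305.2 = 6.8 mOsm/kg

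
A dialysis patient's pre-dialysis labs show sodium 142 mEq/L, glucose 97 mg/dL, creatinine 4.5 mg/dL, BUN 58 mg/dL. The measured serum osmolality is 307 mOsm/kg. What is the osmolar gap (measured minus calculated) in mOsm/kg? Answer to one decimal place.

-3.1 mOsm/kg

Calculated osmolality = 2·Na + glucose/18 + BUN/2.8
= 2·142 + 97/18 + 58/2.8
= 284 + 5.39 + 20.71
= 310.1 mOsm/kg ≈ 310.1 mOsm/kg
Osmolar gap = measured − calculated = 307 − 310.1 = -3.1 mOsm/kg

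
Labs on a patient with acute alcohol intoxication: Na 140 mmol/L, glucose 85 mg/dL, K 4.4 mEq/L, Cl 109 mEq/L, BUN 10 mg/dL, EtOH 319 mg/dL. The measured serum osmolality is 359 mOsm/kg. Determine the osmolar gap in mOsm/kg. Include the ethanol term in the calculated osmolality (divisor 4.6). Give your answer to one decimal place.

Calculated osmolality = 2·Na + glucose/18 + BUN/2.8 + ethanol/4.6
= 2·140 + 85/18 + 10/2.8 + 319/4.6
= 280 + 4.72 + 3.57 + 69.35
= 357.64 mOsm/kg ≈ 357.6 mOsm/kg
Osmolar gap = measured − calculated = 359 − 357.6 = 1.4 mOsm/kg

1.4 mOsm/kg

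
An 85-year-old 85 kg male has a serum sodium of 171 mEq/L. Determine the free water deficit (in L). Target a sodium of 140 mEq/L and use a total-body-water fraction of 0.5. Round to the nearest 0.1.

TBW = 0.5 · 85 = 42.5 L
Free water deficit = TBW · (Na/140 − 1)
= 42.5 · (171/140 − 1)
= 42.5 · 0.2214
= 9.41 L

9.4 L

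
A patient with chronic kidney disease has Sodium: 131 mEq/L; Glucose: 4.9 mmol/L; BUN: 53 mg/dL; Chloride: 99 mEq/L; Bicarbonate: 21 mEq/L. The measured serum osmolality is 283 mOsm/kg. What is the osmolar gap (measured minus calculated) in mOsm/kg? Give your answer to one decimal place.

-2.8 mOsm/kg

Calculated osmolality = 2·Na + glucose + BUN/2.8
= 2·131 + 4.9 + 53/2.8
= 262 + 4.90 + 18.93
= 285.83 mOsm/kg ≈ 285.8 mOsm/kg
Osmolar gap = measured − calculated = 283 − 285.8 = -2.8 mOsm/kg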